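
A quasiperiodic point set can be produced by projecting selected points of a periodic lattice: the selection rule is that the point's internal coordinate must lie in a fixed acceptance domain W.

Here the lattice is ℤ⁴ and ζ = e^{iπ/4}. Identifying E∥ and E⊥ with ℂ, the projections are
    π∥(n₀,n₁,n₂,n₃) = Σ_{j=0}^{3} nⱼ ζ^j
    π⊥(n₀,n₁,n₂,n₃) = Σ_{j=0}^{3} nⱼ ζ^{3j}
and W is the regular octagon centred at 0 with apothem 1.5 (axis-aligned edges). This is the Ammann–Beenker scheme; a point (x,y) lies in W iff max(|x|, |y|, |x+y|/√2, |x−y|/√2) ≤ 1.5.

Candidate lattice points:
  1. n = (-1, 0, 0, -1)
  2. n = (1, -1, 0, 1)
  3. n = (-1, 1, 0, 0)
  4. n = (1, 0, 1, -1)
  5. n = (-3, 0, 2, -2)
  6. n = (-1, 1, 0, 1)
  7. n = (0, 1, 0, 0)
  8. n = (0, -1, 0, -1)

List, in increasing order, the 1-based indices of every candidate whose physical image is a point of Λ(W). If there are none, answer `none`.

π⊥(n) = n₀ + n₁ζ³ + n₂ζ⁶ + n₃ζ⁹ where ζ = e^{iπ/4}.
candidate 1: n = (-1, 0, 0, -1) → π⊥ ≈ (-1.7071, -0.7071); max(|x|,|y|,|x±y|/√2) = 1.7071 > 1.5 ⇒ ∉ W
candidate 2: n = (1, -1, 0, 1) → π⊥ ≈ (+2.4142, +0.0000); max(|x|,|y|,|x±y|/√2) = 2.4142 > 1.5 ⇒ ∉ W
candidate 3: n = (-1, 1, 0, 0) → π⊥ ≈ (-1.7071, +0.7071); max(|x|,|y|,|x±y|/√2) = 1.7071 > 1.5 ⇒ ∉ W
candidate 4: n = (1, 0, 1, -1) → π⊥ ≈ (+0.2929, -1.7071); max(|x|,|y|,|x±y|/√2) = 1.7071 > 1.5 ⇒ ∉ W
candidate 5: n = (-3, 0, 2, -2) → π⊥ ≈ (-4.4142, -3.4142); max(|x|,|y|,|x±y|/√2) = 5.5355 > 1.5 ⇒ ∉ W
candidate 6: n = (-1, 1, 0, 1) → π⊥ ≈ (-1.0000, +1.4142); max(|x|,|y|,|x±y|/√2) = 1.7071 > 1.5 ⇒ ∉ W
candidate 7: n = (0, 1, 0, 0) → π⊥ ≈ (-0.7071, +0.7071); max(|x|,|y|,|x±y|/√2) = 1.0000 ≤ 1.5 ⇒ ∈ W
candidate 8: n = (0, -1, 0, -1) → π⊥ ≈ (+0.0000, -1.4142); max(|x|,|y|,|x±y|/√2) = 1.4142 ≤ 1.5 ⇒ ∈ W

7, 8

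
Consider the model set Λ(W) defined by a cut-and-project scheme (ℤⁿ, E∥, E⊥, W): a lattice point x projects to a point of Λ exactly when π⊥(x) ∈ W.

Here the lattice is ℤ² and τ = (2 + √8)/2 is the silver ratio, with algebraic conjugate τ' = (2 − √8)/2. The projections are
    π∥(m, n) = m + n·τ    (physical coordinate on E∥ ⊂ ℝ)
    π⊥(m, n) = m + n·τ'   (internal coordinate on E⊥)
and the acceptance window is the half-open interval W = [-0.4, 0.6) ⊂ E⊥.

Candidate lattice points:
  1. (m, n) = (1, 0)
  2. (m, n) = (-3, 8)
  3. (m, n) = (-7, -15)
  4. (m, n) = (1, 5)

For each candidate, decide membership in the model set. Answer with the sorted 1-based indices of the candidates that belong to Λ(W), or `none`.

none

Numerically τ ≈ 2.4142 and τ' = −1/τ ≈ -0.4142.
[1] lift (1,0): star map gives 1.0000; window check -0.4 ≤ 1.0000 < 0.6 is false → out
[2] lift (-3,8): star map gives -6.3137; window check -0.4 ≤ -6.3137 < 0.6 is false → out
[3] lift (-7,-15): star map gives -0.7868; window check -0.4 ≤ -0.7868 < 0.6 is false → out
[4] lift (1,5): star map gives -1.0711; window check -0.4 ≤ -1.0711 < 0.6 is false → out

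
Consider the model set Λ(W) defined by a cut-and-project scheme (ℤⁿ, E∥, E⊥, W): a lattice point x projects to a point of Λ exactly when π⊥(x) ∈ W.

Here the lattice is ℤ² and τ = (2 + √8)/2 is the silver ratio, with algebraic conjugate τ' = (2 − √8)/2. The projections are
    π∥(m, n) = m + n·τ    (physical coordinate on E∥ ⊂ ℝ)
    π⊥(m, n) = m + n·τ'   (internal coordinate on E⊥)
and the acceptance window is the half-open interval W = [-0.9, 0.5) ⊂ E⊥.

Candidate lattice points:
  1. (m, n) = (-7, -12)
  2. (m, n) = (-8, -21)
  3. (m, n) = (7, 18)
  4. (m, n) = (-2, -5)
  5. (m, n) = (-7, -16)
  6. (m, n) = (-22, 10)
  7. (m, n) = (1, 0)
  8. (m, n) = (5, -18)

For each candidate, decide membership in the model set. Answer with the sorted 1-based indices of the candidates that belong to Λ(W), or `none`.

Numerically τ ≈ 2.41421 and τ' = −1/τ ≈ -0.41421.
#1 (-7,-12): internal coord -7 + (-12)·τ' = -2.02944; -2.02944 ∉ [-0.9, 0.5) → out
#2 (-8,-21): internal coord -8 + (-21)·τ' = +0.69848; +0.69848 ∉ [-0.9, 0.5) → out
#3 (7,18): internal coord 7 + (18)·τ' = -0.45584; -0.45584 ∈ [-0.9, 0.5) → IN Λ
#4 (-2,-5): internal coord -2 + (-5)·τ' = +0.07107; +0.07107 ∈ [-0.9, 0.5) → IN Λ
#5 (-7,-16): internal coord -7 + (-16)·τ' = -0.37258; -0.37258 ∈ [-0.9, 0.5) → IN Λ
#6 (-22,10): internal coord -22 + (10)·τ' = -26.14214; -26.14214 ∉ [-0.9, 0.5) → out
#7 (1,0): internal coord 1 + (0)·τ' = +1.00000; +1.00000 ∉ [-0.9, 0.5) → out
#8 (5,-18): internal coord 5 + (-18)·τ' = +12.45584; +12.45584 ∉ [-0.9, 0.5) → out

3, 4, 5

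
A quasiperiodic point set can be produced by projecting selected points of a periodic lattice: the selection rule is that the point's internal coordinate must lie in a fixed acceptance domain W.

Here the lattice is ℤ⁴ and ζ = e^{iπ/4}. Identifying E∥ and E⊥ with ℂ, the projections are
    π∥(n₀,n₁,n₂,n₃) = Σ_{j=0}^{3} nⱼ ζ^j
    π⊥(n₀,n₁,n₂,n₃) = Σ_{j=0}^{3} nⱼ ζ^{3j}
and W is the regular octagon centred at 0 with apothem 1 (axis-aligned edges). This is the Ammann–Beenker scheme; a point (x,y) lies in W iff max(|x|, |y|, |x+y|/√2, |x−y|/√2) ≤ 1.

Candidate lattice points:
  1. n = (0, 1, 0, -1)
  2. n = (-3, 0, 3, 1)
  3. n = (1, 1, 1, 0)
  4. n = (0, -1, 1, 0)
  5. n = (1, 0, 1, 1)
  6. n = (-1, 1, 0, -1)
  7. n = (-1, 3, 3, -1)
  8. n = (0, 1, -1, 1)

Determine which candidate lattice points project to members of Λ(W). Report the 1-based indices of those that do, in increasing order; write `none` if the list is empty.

3

Internal map: ζ^{3j} for j=0..3 gives (1,0), (−√2/2,√2/2), (0,−1), (√2/2,√2/2).
#1 (0, 1, 0, -1): internal (-1.41421, 0.00000); octagon support 1.41421 vs apothem 1 → ∉ W
#2 (-3, 0, 3, 1): internal (-2.29289, -2.29289); octagon support 3.24264 vs apothem 1 → ∉ W
#3 (1, 1, 1, 0): internal (0.29289, -0.29289); octagon support 0.41421 vs apothem 1 → ∈ W
#4 (0, -1, 1, 0): internal (0.70711, -1.70711); octagon support 1.70711 vs apothem 1 → ∉ W
#5 (1, 0, 1, 1): internal (1.70711, -0.29289); octagon support 1.70711 vs apothem 1 → ∉ W
#6 (-1, 1, 0, -1): internal (-2.41421, 0.00000); octagon support 2.41421 vs apothem 1 → ∉ W
#7 (-1, 3, 3, -1): internal (-3.82843, -1.58579); octagon support 3.82843 vs apothem 1 → ∉ W
#8 (0, 1, -1, 1): internal (0.00000, 2.41421); octagon support 2.41421 vs apothem 1 → ∉ W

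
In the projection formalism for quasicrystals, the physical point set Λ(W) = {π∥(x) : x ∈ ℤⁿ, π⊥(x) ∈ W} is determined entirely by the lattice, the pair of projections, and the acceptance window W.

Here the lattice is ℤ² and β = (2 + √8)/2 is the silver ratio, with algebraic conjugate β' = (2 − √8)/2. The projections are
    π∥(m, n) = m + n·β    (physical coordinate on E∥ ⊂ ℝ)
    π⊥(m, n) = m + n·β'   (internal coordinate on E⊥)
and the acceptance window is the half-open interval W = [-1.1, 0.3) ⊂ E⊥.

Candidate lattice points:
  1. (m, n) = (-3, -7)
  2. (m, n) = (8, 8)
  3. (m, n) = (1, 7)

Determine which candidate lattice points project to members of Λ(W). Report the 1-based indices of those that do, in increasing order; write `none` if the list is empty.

1

Numerically β ≈ 2.41421 and β' = −1/β ≈ -0.41421.
candidate 1: (m,n)=(-3,-7) → π∥ = -3-7·β ≈ -19.89949, π⊥ = -3-7·β' ≈ -0.10051 ∈ [-1.1, 0.3) ⇒ IN Λ
candidate 2: (m,n)=(8,8) → π∥ = 8+8·β ≈ 27.31371, π⊥ = 8+8·β' ≈ 4.68629 ∉ [-1.1, 0.3) ⇒ out
candidate 3: (m,n)=(1,7) → π∥ = 1+7·β ≈ 17.89949, π⊥ = 1+7·β' ≈ -1.89949 ∉ [-1.1, 0.3) ⇒ out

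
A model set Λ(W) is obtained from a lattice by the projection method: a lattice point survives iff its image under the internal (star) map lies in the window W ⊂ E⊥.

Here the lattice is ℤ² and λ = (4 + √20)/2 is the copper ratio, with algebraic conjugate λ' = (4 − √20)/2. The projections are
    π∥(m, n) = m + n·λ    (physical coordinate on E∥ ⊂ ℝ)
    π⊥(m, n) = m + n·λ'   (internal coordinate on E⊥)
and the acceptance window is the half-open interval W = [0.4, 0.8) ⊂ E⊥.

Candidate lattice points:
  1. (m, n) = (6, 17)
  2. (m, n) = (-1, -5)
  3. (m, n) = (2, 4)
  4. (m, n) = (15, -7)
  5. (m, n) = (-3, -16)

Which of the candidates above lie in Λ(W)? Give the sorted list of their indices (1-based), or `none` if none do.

5

Numerically λ ≈ 4.236068 and λ' = −1/λ ≈ -0.236068.
#1 (6,17): internal coord 6 + (17)·λ' = +1.986844; +1.986844 ∉ [0.4, 0.8) → out
#2 (-1,-5): internal coord -1 + (-5)·λ' = +0.180340; +0.180340 ∉ [0.4, 0.8) → out
#3 (2,4): internal coord 2 + (4)·λ' = +1.055728; +1.055728 ∉ [0.4, 0.8) → out
#4 (15,-7): internal coord 15 + (-7)·λ' = +16.652476; +16.652476 ∉ [0.4, 0.8) → out
#5 (-3,-16): internal coord -3 + (-16)·λ' = +0.777088; +0.777088 ∈ [0.4, 0.8) → IN Λ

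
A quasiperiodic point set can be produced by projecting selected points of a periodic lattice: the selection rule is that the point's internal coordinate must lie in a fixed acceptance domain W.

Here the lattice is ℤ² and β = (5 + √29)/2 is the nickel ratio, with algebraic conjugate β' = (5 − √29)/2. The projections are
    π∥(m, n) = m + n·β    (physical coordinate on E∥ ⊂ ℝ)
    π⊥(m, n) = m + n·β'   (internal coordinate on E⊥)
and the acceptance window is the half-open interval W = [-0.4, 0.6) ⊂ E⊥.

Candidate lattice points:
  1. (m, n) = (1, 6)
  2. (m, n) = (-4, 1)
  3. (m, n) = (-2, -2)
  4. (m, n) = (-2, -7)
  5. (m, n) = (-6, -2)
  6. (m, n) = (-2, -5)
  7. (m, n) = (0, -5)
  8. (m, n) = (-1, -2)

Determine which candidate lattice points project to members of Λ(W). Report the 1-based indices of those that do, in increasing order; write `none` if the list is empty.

1

Compute β' = (5−√29)/2 = -0.19258, so π⊥(m,n) = m -0.19258·n.
candidate 1: (m,n)=(1,6) → π∥ = 1+6·β ≈ 32.15549, π⊥ = 1+6·β' ≈ -0.15549 ∈ [-0.4, 0.6) ⇒ IN Λ
candidate 2: (m,n)=(-4,1) → π∥ = -4+1·β ≈ 1.19258, π⊥ = -4+1·β' ≈ -4.19258 ∉ [-0.4, 0.6) ⇒ out
candidate 3: (m,n)=(-2,-2) → π∥ = -2-2·β ≈ -12.38516, π⊥ = -2-2·β' ≈ -1.61484 ∉ [-0.4, 0.6) ⇒ out
candidate 4: (m,n)=(-2,-7) → π∥ = -2-7·β ≈ -38.34808, π⊥ = -2-7·β' ≈ -0.65192 ∉ [-0.4, 0.6) ⇒ out
candidate 5: (m,n)=(-6,-2) → π∥ = -6-2·β ≈ -16.38516, π⊥ = -6-2·β' ≈ -5.61484 ∉ [-0.4, 0.6) ⇒ out
candidate 6: (m,n)=(-2,-5) → π∥ = -2-5·β ≈ -27.96291, π⊥ = -2-5·β' ≈ -1.03709 ∉ [-0.4, 0.6) ⇒ out
candidate 7: (m,n)=(0,-5) → π∥ = 0-5·β ≈ -25.96291, π⊥ = 0-5·β' ≈ 0.96291 ∉ [-0.4, 0.6) ⇒ out
candidate 8: (m,n)=(-1,-2) → π∥ = -1-2·β ≈ -11.38516, π⊥ = -1-2·β' ≈ -0.61484 ∉ [-0.4, 0.6) ⇒ out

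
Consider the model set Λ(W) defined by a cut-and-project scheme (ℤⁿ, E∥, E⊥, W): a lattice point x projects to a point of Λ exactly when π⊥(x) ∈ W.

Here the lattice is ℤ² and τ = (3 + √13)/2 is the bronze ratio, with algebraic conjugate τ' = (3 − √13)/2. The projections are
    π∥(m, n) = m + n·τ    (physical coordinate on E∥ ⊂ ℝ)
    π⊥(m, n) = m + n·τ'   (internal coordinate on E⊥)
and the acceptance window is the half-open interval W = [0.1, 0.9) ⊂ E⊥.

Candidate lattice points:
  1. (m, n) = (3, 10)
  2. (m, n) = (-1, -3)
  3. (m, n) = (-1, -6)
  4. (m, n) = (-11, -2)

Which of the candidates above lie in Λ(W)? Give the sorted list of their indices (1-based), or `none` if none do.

Compute τ' = (3−√13)/2 = -0.302776, so π⊥(m,n) = m -0.302776·n.
[1] lift (3,10): star map gives -0.027756; window check 0.1 ≤ -0.027756 < 0.9 is false → out
[2] lift (-1,-3): star map gives -0.091673; window check 0.1 ≤ -0.091673 < 0.9 is false → out
[3] lift (-1,-6): star map gives 0.816654; window check 0.1 ≤ 0.816654 < 0.9 is true → IN Λ
[4] lift (-11,-2): star map gives -10.394449; window check 0.1 ≤ -10.394449 < 0.9 is false → out

3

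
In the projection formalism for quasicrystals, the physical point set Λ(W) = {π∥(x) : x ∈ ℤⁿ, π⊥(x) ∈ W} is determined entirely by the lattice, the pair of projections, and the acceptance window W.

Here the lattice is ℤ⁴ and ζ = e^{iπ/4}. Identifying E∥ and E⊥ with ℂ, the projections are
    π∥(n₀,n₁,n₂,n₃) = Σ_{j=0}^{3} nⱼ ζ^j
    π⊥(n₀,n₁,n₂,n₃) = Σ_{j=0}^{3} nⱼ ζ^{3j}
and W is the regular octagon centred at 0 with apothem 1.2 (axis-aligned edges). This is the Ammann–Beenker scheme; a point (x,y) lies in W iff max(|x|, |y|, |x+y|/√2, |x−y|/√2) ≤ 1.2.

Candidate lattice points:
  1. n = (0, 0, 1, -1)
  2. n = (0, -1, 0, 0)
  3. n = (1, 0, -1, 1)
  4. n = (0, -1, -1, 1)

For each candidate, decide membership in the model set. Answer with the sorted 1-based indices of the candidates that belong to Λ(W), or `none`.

2

Internal map: ζ^{3j} for j=0..3 gives (1,0), (−√2/2,√2/2), (0,−1), (√2/2,√2/2).
#1 (0, 0, 1, -1): internal (-0.7071, -1.7071); octagon support 1.7071 vs apothem 1.2 → ∉ W
#2 (0, -1, 0, 0): internal (0.7071, -0.7071); octagon support 1.0000 vs apothem 1.2 → ∈ W
#3 (1, 0, -1, 1): internal (1.7071, 1.7071); octagon support 2.4142 vs apothem 1.2 → ∉ W
#4 (0, -1, -1, 1): internal (1.4142, 1.0000); octagon support 1.7071 vs apothem 1.2 → ∉ W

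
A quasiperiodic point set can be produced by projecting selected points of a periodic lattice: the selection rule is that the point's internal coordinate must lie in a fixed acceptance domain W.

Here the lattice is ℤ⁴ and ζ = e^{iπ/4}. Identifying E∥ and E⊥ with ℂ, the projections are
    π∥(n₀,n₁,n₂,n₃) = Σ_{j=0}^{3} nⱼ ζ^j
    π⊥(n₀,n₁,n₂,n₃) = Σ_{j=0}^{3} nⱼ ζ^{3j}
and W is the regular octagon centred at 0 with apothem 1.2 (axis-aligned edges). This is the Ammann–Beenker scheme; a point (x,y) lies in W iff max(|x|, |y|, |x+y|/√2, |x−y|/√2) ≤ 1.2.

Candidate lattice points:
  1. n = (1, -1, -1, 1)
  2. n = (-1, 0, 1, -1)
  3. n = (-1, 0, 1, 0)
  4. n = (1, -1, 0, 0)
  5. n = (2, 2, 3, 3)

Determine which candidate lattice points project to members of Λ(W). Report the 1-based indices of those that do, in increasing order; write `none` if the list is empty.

none

Internal map: ζ^{3j} for j=0..3 gives (1,0), (−√2/2,√2/2), (0,−1), (√2/2,√2/2).
candidate 1: n = (1, -1, -1, 1) → π⊥ ≈ (+2.41421, +1.00000); max(|x|,|y|,|x±y|/√2) = 2.41421 > 1.2 ⇒ ∉ W
candidate 2: n = (-1, 0, 1, -1) → π⊥ ≈ (-1.70711, -1.70711); max(|x|,|y|,|x±y|/√2) = 2.41421 > 1.2 ⇒ ∉ W
candidate 3: n = (-1, 0, 1, 0) → π⊥ ≈ (-1.00000, -1.00000); max(|x|,|y|,|x±y|/√2) = 1.41421 > 1.2 ⇒ ∉ W
candidate 4: n = (1, -1, 0, 0) → π⊥ ≈ (+1.70711, -0.70711); max(|x|,|y|,|x±y|/√2) = 1.70711 > 1.2 ⇒ ∉ W
candidate 5: n = (2, 2, 3, 3) → π⊥ ≈ (+2.70711, +0.53553); max(|x|,|y|,|x±y|/√2) = 2.70711 > 1.2 ⇒ ∉ W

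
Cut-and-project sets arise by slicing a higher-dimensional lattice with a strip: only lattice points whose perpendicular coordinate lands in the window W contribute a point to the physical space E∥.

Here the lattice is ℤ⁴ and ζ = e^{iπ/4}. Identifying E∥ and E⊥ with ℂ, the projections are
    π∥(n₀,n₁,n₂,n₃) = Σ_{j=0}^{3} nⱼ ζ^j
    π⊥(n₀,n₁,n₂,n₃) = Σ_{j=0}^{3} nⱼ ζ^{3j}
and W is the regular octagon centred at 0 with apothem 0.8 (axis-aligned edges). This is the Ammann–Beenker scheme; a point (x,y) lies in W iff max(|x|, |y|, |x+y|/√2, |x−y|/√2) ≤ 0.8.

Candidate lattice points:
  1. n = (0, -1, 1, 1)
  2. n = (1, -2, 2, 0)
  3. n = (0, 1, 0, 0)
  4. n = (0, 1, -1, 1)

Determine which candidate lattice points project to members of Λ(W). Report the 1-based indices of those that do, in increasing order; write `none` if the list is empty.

With ζ = e^{iπ/4} the internal vectors are ζ^0,ζ^3,ζ^6,ζ^9.
candidate 1: n = (0, -1, 1, 1) → π⊥ ≈ (+1.4142, -1.0000); max(|x|,|y|,|x±y|/√2) = 1.7071 > 0.8 ⇒ ∉ W
candidate 2: n = (1, -2, 2, 0) → π⊥ ≈ (+2.4142, -3.4142); max(|x|,|y|,|x±y|/√2) = 4.1213 > 0.8 ⇒ ∉ W
candidate 3: n = (0, 1, 0, 0) → π⊥ ≈ (-0.7071, +0.7071); max(|x|,|y|,|x±y|/√2) = 1.0000 > 0.8 ⇒ ∉ W
candidate 4: n = (0, 1, -1, 1) → π⊥ ≈ (+0.0000, +2.4142); max(|x|,|y|,|x±y|/√2) = 2.4142 > 0.8 ⇒ ∉ W

none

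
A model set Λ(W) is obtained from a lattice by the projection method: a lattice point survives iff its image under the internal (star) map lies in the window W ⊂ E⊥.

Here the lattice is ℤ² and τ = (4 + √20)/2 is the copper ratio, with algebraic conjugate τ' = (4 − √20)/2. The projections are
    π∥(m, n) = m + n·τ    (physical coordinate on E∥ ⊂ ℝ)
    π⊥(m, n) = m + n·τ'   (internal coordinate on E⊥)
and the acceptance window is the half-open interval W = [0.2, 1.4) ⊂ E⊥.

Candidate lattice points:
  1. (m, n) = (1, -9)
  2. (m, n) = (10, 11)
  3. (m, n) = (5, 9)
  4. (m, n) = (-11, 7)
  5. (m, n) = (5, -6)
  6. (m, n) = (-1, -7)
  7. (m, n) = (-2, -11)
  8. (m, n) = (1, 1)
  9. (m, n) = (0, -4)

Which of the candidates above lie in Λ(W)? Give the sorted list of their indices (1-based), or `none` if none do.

6, 7, 8, 9

τ' = (4−√20)/2 ≈ -0.2361.
candidate 1: (m,n)=(1,-9) → π∥ = 1-9·τ ≈ -37.1246, π⊥ = 1-9·τ' ≈ 3.1246 ∉ [0.2, 1.4) ⇒ out
candidate 2: (m,n)=(10,11) → π∥ = 10+11·τ ≈ 56.5967, π⊥ = 10+11·τ' ≈ 7.4033 ∉ [0.2, 1.4) ⇒ out
candidate 3: (m,n)=(5,9) → π∥ = 5+9·τ ≈ 43.1246, π⊥ = 5+9·τ' ≈ 2.8754 ∉ [0.2, 1.4) ⇒ out
candidate 4: (m,n)=(-11,7) → π∥ = -11+7·τ ≈ 18.6525, π⊥ = -11+7·τ' ≈ -12.6525 ∉ [0.2, 1.4) ⇒ out
candidate 5: (m,n)=(5,-6) → π∥ = 5-6·τ ≈ -20.4164, π⊥ = 5-6·τ' ≈ 6.4164 ∉ [0.2, 1.4) ⇒ out
candidate 6: (m,n)=(-1,-7) → π∥ = -1-7·τ ≈ -30.6525, π⊥ = -1-7·τ' ≈ 0.6525 ∈ [0.2, 1.4) ⇒ IN Λ
candidate 7: (m,n)=(-2,-11) → π∥ = -2-11·τ ≈ -48.5967, π⊥ = -2-11·τ' ≈ 0.5967 ∈ [0.2, 1.4) ⇒ IN Λ
candidate 8: (m,n)=(1,1) → π∥ = 1+1·τ ≈ 5.2361, π⊥ = 1+1·τ' ≈ 0.7639 ∈ [0.2, 1.4) ⇒ IN Λ
candidate 9: (m,n)=(0,-4) → π∥ = 0-4·τ ≈ -16.9443, π⊥ = 0-4·τ' ≈ 0.9443 ∈ [0.2, 1.4) ⇒ IN Λ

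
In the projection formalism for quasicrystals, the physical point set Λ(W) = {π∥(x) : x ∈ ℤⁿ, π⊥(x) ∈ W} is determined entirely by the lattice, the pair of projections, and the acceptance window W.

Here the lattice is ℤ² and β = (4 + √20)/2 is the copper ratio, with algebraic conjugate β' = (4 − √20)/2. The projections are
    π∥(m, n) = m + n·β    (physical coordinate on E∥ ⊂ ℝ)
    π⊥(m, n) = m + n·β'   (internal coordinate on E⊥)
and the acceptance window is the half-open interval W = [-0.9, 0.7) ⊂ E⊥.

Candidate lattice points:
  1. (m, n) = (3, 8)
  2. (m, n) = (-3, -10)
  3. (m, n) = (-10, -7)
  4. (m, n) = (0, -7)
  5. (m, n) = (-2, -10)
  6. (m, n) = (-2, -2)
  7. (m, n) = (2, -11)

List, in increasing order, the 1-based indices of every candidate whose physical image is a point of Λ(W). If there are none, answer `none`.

Numerically β ≈ 4.23607 and β' = −1/β ≈ -0.23607.
[1] lift (3,8): star map gives 1.11146; window check -0.9 ≤ 1.11146 < 0.7 is false → out
[2] lift (-3,-10): star map gives -0.63932; window check -0.9 ≤ -0.63932 < 0.7 is true → IN Λ
[3] lift (-10,-7): star map gives -8.34752; window check -0.9 ≤ -8.34752 < 0.7 is false → out
[4] lift (0,-7): star map gives 1.65248; window check -0.9 ≤ 1.65248 < 0.7 is false → out
[5] lift (-2,-10): star map gives 0.36068; window check -0.9 ≤ 0.36068 < 0.7 is true → IN Λ
[6] lift (-2,-2): star map gives -1.52786; window check -0.9 ≤ -1.52786 < 0.7 is false → out
[7] lift (2,-11): star map gives 4.59675; window check -0.9 ≤ 4.59675 < 0.7 is false → out

2, 5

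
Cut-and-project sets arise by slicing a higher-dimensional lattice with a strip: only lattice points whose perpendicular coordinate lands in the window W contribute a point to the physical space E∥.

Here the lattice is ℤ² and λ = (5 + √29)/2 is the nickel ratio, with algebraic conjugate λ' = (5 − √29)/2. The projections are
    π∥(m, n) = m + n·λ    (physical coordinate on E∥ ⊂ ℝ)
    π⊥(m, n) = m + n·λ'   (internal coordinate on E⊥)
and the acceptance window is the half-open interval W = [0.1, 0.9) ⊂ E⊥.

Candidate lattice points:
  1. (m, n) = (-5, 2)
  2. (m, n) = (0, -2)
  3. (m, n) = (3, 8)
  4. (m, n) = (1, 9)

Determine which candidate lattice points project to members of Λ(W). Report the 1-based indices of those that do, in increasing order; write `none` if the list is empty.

Numerically λ ≈ 5.1926 and λ' = −1/λ ≈ -0.1926.
#1 (-5,2): internal coord -5 + (2)·λ' = -5.3852; -5.3852 ∉ [0.1, 0.9) → out
#2 (0,-2): internal coord 0 + (-2)·λ' = +0.3852; +0.3852 ∈ [0.1, 0.9) → IN Λ
#3 (3,8): internal coord 3 + (8)·λ' = +1.4593; +1.4593 ∉ [0.1, 0.9) → out
#4 (1,9): internal coord 1 + (9)·λ' = -0.7332; -0.7332 ∉ [0.1, 0.9) → out

2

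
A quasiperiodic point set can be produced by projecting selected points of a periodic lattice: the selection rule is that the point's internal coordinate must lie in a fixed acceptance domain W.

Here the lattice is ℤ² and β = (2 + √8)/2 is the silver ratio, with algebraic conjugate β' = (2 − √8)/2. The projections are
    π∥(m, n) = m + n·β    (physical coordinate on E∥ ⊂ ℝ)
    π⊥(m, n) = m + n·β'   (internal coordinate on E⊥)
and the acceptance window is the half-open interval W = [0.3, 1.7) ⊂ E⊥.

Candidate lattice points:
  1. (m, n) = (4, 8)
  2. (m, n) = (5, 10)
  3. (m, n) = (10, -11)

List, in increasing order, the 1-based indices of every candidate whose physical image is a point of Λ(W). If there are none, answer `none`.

1, 2

β' = (2−√8)/2 ≈ -0.4142.
[1] lift (4,8): star map gives 0.6863; window check 0.3 ≤ 0.6863 < 1.7 is true → IN Λ
[2] lift (5,10): star map gives 0.8579; window check 0.3 ≤ 0.8579 < 1.7 is true → IN Λ
[3] lift (10,-11): star map gives 14.5563; window check 0.3 ≤ 14.5563 < 1.7 is false → out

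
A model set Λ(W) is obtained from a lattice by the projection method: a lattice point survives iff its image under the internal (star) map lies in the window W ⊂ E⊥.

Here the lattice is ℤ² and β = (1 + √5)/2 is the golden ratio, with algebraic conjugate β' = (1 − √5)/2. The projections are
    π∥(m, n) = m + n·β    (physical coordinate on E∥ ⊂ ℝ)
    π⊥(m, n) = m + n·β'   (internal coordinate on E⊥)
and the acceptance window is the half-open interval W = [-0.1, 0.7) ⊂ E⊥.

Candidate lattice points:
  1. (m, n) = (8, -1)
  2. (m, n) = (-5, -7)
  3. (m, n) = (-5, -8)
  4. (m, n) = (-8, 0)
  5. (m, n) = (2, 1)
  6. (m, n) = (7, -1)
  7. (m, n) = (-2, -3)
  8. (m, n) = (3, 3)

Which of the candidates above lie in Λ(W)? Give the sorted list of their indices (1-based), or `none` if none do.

3

β' = (1−√5)/2 ≈ -0.61803.
candidate 1: (m,n)=(8,-1) → π∥ = 8-1·β ≈ 6.38197, π⊥ = 8-1·β' ≈ 8.61803 ∉ [-0.1, 0.7) ⇒ out
candidate 2: (m,n)=(-5,-7) → π∥ = -5-7·β ≈ -16.32624, π⊥ = -5-7·β' ≈ -0.67376 ∉ [-0.1, 0.7) ⇒ out
candidate 3: (m,n)=(-5,-8) → π∥ = -5-8·β ≈ -17.94427, π⊥ = -5-8·β' ≈ -0.05573 ∈ [-0.1, 0.7) ⇒ IN Λ
candidate 4: (m,n)=(-8,0) → π∥ = -8+0·β ≈ -8.00000, π⊥ = -8+0·β' ≈ -8.00000 ∉ [-0.1, 0.7) ⇒ out
candidate 5: (m,n)=(2,1) → π∥ = 2+1·β ≈ 3.61803, π⊥ = 2+1·β' ≈ 1.38197 ∉ [-0.1, 0.7) ⇒ out
candidate 6: (m,n)=(7,-1) → π∥ = 7-1·β ≈ 5.38197, π⊥ = 7-1·β' ≈ 7.61803 ∉ [-0.1, 0.7) ⇒ out
candidate 7: (m,n)=(-2,-3) → π∥ = -2-3·β ≈ -6.85410, π⊥ = -2-3·β' ≈ -0.14590 ∉ [-0.1, 0.7) ⇒ out
candidate 8: (m,n)=(3,3) → π∥ = 3+3·β ≈ 7.85410, π⊥ = 3+3·β' ≈ 1.14590 ∉ [-0.1, 0.7) ⇒ out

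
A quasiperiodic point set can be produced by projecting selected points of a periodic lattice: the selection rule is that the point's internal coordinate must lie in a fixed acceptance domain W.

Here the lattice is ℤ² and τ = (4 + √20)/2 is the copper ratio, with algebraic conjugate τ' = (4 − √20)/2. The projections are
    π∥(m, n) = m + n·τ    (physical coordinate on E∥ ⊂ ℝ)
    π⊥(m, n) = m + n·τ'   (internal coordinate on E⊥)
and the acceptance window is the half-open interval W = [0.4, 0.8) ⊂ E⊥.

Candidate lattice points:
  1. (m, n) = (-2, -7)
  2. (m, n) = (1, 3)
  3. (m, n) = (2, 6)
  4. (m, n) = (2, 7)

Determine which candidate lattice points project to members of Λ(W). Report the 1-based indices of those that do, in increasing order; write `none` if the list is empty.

Compute τ' = (4−√20)/2 = -0.236068, so π⊥(m,n) = m -0.236068·n.
[1] lift (-2,-7): star map gives -0.347524; window check 0.4 ≤ -0.347524 < 0.8 is false → out
[2] lift (1,3): star map gives 0.291796; window check 0.4 ≤ 0.291796 < 0.8 is false → out
[3] lift (2,6): star map gives 0.583592; window check 0.4 ≤ 0.583592 < 0.8 is true → IN Λ
[4] lift (2,7): star map gives 0.347524; window check 0.4 ≤ 0.347524 < 0.8 is false → out

3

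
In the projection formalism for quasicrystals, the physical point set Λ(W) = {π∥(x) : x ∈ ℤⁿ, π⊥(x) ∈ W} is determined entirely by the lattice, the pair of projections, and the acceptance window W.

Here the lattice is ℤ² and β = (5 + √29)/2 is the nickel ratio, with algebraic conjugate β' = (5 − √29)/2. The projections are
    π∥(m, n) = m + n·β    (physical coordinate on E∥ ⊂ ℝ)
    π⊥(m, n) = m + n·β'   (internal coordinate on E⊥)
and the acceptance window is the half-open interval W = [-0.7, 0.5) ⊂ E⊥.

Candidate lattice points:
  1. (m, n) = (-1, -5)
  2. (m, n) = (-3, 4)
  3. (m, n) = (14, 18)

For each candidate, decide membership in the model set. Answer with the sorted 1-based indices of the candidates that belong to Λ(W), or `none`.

1

Compute β' = (5−√29)/2 = -0.1926, so π⊥(m,n) = m -0.1926·n.
candidate 1: (m,n)=(-1,-5) → π∥ = -1-5·β ≈ -26.9629, π⊥ = -1-5·β' ≈ -0.0371 ∈ [-0.7, 0.5) ⇒ IN Λ
candidate 2: (m,n)=(-3,4) → π∥ = -3+4·β ≈ 17.7703, π⊥ = -3+4·β' ≈ -3.7703 ∉ [-0.7, 0.5) ⇒ out
candidate 3: (m,n)=(14,18) → π∥ = 14+18·β ≈ 107.4665, π⊥ = 14+18·β' ≈ 10.5335 ∉ [-0.7, 0.5) ⇒ out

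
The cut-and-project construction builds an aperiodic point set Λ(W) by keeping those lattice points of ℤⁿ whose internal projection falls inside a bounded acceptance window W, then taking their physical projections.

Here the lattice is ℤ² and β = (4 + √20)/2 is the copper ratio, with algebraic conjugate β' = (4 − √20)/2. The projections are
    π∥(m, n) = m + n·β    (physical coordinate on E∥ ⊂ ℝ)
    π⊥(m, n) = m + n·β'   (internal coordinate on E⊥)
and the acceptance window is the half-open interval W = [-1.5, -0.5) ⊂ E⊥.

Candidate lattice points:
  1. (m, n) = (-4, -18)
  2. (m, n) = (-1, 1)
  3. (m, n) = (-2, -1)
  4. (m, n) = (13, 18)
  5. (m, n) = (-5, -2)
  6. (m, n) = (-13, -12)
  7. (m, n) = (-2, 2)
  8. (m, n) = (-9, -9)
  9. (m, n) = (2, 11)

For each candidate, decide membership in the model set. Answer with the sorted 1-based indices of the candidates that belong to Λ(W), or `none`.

2, 9

Compute β' = (4−√20)/2 = -0.23607, so π⊥(m,n) = m -0.23607·n.
candidate 1: (m,n)=(-4,-18) → π∥ = -4-18·β ≈ -80.24922, π⊥ = -4-18·β' ≈ 0.24922 ∉ [-1.5, -0.5) ⇒ out
candidate 2: (m,n)=(-1,1) → π∥ = -1+1·β ≈ 3.23607, π⊥ = -1+1·β' ≈ -1.23607 ∈ [-1.5, -0.5) ⇒ IN Λ
candidate 3: (m,n)=(-2,-1) → π∥ = -2-1·β ≈ -6.23607, π⊥ = -2-1·β' ≈ -1.76393 ∉ [-1.5, -0.5) ⇒ out
candidate 4: (m,n)=(13,18) → π∥ = 13+18·β ≈ 89.24922, π⊥ = 13+18·β' ≈ 8.75078 ∉ [-1.5, -0.5) ⇒ out
candidate 5: (m,n)=(-5,-2) → π∥ = -5-2·β ≈ -13.47214, π⊥ = -5-2·β' ≈ -4.52786 ∉ [-1.5, -0.5) ⇒ out
candidate 6: (m,n)=(-13,-12) → π∥ = -13-12·β ≈ -63.83282, π⊥ = -13-12·β' ≈ -10.16718 ∉ [-1.5, -0.5) ⇒ out
candidate 7: (m,n)=(-2,2) → π∥ = -2+2·β ≈ 6.47214, π⊥ = -2+2·β' ≈ -2.47214 ∉ [-1.5, -0.5) ⇒ out
candidate 8: (m,n)=(-9,-9) → π∥ = -9-9·β ≈ -47.12461, π⊥ = -9-9·β' ≈ -6.87539 ∉ [-1.5, -0.5) ⇒ out
candidate 9: (m,n)=(2,11) → π∥ = 2+11·β ≈ 48.59675, π⊥ = 2+11·β' ≈ -0.59675 ∈ [-1.5, -0.5) ⇒ IN Λ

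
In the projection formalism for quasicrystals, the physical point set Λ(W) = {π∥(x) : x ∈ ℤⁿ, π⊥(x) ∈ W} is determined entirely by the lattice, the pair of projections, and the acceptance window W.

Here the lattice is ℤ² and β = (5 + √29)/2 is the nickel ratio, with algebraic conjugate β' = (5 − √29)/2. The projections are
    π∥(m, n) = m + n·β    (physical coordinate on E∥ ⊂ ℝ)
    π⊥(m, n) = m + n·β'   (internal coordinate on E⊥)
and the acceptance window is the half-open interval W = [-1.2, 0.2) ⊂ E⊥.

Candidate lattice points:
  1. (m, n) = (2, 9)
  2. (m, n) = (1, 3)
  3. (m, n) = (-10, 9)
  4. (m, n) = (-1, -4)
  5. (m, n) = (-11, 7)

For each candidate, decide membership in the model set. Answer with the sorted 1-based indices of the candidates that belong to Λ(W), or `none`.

Numerically β ≈ 5.192582 and β' = −1/β ≈ -0.192582.
candidate 1: (m,n)=(2,9) → π∥ = 2+9·β ≈ 48.733242, π⊥ = 2+9·β' ≈ 0.266758 ∉ [-1.2, 0.2) ⇒ out
candidate 2: (m,n)=(1,3) → π∥ = 1+3·β ≈ 16.577747, π⊥ = 1+3·β' ≈ 0.422253 ∉ [-1.2, 0.2) ⇒ out
candidate 3: (m,n)=(-10,9) → π∥ = -10+9·β ≈ 36.733242, π⊥ = -10+9·β' ≈ -11.733242 ∉ [-1.2, 0.2) ⇒ out
candidate 4: (m,n)=(-1,-4) → π∥ = -1-4·β ≈ -21.770330, π⊥ = -1-4·β' ≈ -0.229670 ∈ [-1.2, 0.2) ⇒ IN Λ
candidate 5: (m,n)=(-11,7) → π∥ = -11+7·β ≈ 25.348077, π⊥ = -11+7·β' ≈ -12.348077 ∉ [-1.2, 0.2) ⇒ out

4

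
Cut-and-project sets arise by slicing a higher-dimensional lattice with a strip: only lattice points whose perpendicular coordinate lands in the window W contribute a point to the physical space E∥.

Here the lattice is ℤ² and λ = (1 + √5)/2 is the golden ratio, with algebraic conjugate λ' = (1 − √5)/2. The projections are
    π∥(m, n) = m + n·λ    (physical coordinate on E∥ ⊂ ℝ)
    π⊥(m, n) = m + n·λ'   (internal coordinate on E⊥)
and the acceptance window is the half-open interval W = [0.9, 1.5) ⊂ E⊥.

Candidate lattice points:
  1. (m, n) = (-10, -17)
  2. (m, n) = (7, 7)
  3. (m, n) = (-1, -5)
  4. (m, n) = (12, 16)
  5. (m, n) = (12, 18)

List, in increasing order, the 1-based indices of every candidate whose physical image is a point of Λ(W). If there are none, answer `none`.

none

Compute λ' = (1−√5)/2 = -0.61803, so π⊥(m,n) = m -0.61803·n.
#1 (-10,-17): internal coord -10 + (-17)·λ' = +0.50658; +0.50658 ∉ [0.9, 1.5) → out
#2 (7,7): internal coord 7 + (7)·λ' = +2.67376; +2.67376 ∉ [0.9, 1.5) → out
#3 (-1,-5): internal coord -1 + (-5)·λ' = +2.09017; +2.09017 ∉ [0.9, 1.5) → out
#4 (12,16): internal coord 12 + (16)·λ' = +2.11146; +2.11146 ∉ [0.9, 1.5) → out
#5 (12,18): internal coord 12 + (18)·λ' = +0.87539; +0.87539 ∉ [0.9, 1.5) → out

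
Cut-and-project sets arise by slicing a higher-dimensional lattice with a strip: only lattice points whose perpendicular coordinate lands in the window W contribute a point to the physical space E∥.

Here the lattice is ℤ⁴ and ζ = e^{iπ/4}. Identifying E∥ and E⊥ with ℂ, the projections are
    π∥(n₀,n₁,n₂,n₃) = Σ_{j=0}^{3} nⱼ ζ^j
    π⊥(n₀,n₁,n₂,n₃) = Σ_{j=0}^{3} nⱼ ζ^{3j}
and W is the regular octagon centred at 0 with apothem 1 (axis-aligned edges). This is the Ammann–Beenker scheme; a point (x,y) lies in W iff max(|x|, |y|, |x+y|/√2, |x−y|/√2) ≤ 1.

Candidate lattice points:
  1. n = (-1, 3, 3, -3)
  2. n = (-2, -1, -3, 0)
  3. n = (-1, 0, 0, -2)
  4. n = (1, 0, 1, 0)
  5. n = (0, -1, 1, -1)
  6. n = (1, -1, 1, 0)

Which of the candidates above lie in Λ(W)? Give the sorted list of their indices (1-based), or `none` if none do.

none

π⊥(n) = n₀ + n₁ζ³ + n₂ζ⁶ + n₃ζ⁹ where ζ = e^{iπ/4}.
#1 (-1, 3, 3, -3): internal (-5.242641, -3.000000); octagon support 5.828427 vs apothem 1 → ∉ W
#2 (-2, -1, -3, 0): internal (-1.292893, 2.292893); octagon support 2.535534 vs apothem 1 → ∉ W
#3 (-1, 0, 0, -2): internal (-2.414214, -1.414214); octagon support 2.707107 vs apothem 1 → ∉ W
#4 (1, 0, 1, 0): internal (1.000000, -1.000000); octagon support 1.414214 vs apothem 1 → ∉ W
#5 (0, -1, 1, -1): internal (0.000000, -2.414214); octagon support 2.414214 vs apothem 1 → ∉ W
#6 (1, -1, 1, 0): internal (1.707107, -1.707107); octagon support 2.414214 vs apothem 1 → ∉ W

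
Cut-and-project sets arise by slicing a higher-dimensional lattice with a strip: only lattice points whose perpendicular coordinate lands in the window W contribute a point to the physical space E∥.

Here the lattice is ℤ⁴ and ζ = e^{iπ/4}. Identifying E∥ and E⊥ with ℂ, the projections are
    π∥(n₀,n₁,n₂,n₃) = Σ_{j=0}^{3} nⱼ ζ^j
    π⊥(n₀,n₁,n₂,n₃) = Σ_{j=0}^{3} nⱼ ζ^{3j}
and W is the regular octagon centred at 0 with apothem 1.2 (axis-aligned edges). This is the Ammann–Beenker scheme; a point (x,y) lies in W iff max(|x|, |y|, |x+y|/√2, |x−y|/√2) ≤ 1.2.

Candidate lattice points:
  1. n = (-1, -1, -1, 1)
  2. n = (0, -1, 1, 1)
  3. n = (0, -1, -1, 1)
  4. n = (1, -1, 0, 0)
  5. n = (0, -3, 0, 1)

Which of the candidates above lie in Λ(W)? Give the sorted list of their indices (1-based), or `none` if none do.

1

With ζ = e^{iπ/4} the internal vectors are ζ^0,ζ^3,ζ^6,ζ^9.
candidate 1: n = (-1, -1, -1, 1) → π⊥ ≈ (+0.41421, +1.00000); max(|x|,|y|,|x±y|/√2) = 1.00000 ≤ 1.2 ⇒ ∈ W
candidate 2: n = (0, -1, 1, 1) → π⊥ ≈ (+1.41421, -1.00000); max(|x|,|y|,|x±y|/√2) = 1.70711 > 1.2 ⇒ ∉ W
candidate 3: n = (0, -1, -1, 1) → π⊥ ≈ (+1.41421, +1.00000); max(|x|,|y|,|x±y|/√2) = 1.70711 > 1.2 ⇒ ∉ W
candidate 4: n = (1, -1, 0, 0) → π⊥ ≈ (+1.70711, -0.70711); max(|x|,|y|,|x±y|/√2) = 1.70711 > 1.2 ⇒ ∉ W
candidate 5: n = (0, -3, 0, 1) → π⊥ ≈ (+2.82843, -1.41421); max(|x|,|y|,|x±y|/√2) = 3.00000 > 1.2 ⇒ ∉ W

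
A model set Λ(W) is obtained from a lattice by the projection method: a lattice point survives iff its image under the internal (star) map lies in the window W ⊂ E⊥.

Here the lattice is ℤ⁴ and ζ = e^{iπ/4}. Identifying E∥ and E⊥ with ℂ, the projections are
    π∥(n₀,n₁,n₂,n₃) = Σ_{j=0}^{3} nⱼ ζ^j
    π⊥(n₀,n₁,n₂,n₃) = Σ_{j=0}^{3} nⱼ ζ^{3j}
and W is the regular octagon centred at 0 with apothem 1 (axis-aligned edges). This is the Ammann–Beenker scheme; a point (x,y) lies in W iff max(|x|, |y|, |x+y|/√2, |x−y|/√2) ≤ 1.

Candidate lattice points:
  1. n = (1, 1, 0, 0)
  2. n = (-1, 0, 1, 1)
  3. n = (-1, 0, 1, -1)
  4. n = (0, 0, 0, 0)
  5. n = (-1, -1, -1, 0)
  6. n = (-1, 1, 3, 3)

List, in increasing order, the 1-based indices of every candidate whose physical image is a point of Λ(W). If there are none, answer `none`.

Internal map: ζ^{3j} for j=0..3 gives (1,0), (−√2/2,√2/2), (0,−1), (√2/2,√2/2).
candidate 1: n = (1, 1, 0, 0) → π⊥ ≈ (+0.292893, +0.707107); max(|x|,|y|,|x±y|/√2) = 0.707107 ≤ 1 ⇒ ∈ W
candidate 2: n = (-1, 0, 1, 1) → π⊥ ≈ (-0.292893, -0.292893); max(|x|,|y|,|x±y|/√2) = 0.414214 ≤ 1 ⇒ ∈ W
candidate 3: n = (-1, 0, 1, -1) → π⊥ ≈ (-1.707107, -1.707107); max(|x|,|y|,|x±y|/√2) = 2.414214 > 1 ⇒ ∉ W
candidate 4: n = (0, 0, 0, 0) → π⊥ ≈ (+0.000000, +0.000000); max(|x|,|y|,|x±y|/√2) = 0.000000 ≤ 1 ⇒ ∈ W
candidate 5: n = (-1, -1, -1, 0) → π⊥ ≈ (-0.292893, +0.292893); max(|x|,|y|,|x±y|/√2) = 0.414214 ≤ 1 ⇒ ∈ W
candidate 6: n = (-1, 1, 3, 3) → π⊥ ≈ (+0.414214, -0.171573); max(|x|,|y|,|x±y|/√2) = 0.414214 ≤ 1 ⇒ ∈ W

1, 2, 4, 5, 6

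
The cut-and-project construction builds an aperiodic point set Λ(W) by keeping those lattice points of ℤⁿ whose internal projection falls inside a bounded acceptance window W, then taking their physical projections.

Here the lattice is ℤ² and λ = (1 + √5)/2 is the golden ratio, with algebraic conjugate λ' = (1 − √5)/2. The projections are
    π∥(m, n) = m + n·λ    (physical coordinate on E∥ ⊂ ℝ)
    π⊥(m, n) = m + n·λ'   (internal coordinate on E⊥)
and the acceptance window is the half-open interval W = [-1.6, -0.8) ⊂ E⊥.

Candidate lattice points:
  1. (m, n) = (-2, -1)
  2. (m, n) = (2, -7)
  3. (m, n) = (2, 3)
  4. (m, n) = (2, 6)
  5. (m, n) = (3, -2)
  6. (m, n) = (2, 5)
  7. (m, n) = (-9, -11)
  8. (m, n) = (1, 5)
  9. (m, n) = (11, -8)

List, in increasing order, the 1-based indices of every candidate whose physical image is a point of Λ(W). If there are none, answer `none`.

λ' = (1−√5)/2 ≈ -0.618034.
#1 (-2,-1): internal coord -2 + (-1)·λ' = -1.381966; -1.381966 ∈ [-1.6, -0.8) → IN Λ
#2 (2,-7): internal coord 2 + (-7)·λ' = +6.326238; +6.326238 ∉ [-1.6, -0.8) → out
#3 (2,3): internal coord 2 + (3)·λ' = +0.145898; +0.145898 ∉ [-1.6, -0.8) → out
#4 (2,6): internal coord 2 + (6)·λ' = -1.708204; -1.708204 ∉ [-1.6, -0.8) → out
#5 (3,-2): internal coord 3 + (-2)·λ' = +4.236068; +4.236068 ∉ [-1.6, -0.8) → out
#6 (2,5): internal coord 2 + (5)·λ' = -1.090170; -1.090170 ∈ [-1.6, -0.8) → IN Λ
#7 (-9,-11): internal coord -9 + (-11)·λ' = -2.201626; -2.201626 ∉ [-1.6, -0.8) → out
#8 (1,5): internal coord 1 + (5)·λ' = -2.090170; -2.090170 ∉ [-1.6, -0.8) → out
#9 (11,-8): internal coord 11 + (-8)·λ' = +15.944272; +15.944272 ∉ [-1.6, -0.8) → out

1, 6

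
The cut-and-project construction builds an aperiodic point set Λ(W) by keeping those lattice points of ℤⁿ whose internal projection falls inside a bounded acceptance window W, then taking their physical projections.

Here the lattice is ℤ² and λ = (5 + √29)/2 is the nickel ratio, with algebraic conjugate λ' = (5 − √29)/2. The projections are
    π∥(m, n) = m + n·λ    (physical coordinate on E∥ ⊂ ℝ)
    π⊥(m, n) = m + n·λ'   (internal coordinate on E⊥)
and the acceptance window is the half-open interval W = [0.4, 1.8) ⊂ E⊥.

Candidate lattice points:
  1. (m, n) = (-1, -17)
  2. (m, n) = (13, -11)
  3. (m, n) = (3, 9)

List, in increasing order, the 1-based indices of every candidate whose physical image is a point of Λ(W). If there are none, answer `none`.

3

Compute λ' = (5−√29)/2 = -0.192582, so π⊥(m,n) = m -0.192582·n.
[1] lift (-1,-17): star map gives 2.273901; window check 0.4 ≤ 2.273901 < 1.8 is false → out
[2] lift (13,-11): star map gives 15.118406; window check 0.4 ≤ 15.118406 < 1.8 is false → out
[3] lift (3,9): star map gives 1.266758; window check 0.4 ≤ 1.266758 < 1.8 is true → IN Λ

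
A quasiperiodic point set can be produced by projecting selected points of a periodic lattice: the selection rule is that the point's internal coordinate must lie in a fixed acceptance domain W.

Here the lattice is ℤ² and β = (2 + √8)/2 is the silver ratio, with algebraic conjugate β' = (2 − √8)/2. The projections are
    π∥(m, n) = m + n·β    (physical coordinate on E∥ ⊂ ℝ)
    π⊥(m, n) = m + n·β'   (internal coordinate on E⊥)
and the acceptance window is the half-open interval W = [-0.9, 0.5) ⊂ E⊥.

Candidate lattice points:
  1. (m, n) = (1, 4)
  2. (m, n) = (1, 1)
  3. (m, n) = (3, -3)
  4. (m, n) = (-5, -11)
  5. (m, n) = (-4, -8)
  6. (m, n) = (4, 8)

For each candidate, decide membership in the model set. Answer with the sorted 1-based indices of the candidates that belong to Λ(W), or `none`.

1, 4, 5

β' = (2−√8)/2 ≈ -0.41421.
[1] lift (1,4): star map gives -0.65685; window check -0.9 ≤ -0.65685 < 0.5 is true → IN Λ
[2] lift (1,1): star map gives 0.58579; window check -0.9 ≤ 0.58579 < 0.5 is false → out
[3] lift (3,-3): star map gives 4.24264; window check -0.9 ≤ 4.24264 < 0.5 is false → out
[4] lift (-5,-11): star map gives -0.44365; window check -0.9 ≤ -0.44365 < 0.5 is true → IN Λ
[5] lift (-4,-8): star map gives -0.68629; window check -0.9 ≤ -0.68629 < 0.5 is true → IN Λ
[6] lift (4,8): star map gives 0.68629; window check -0.9 ≤ 0.68629 < 0.5 is false → out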